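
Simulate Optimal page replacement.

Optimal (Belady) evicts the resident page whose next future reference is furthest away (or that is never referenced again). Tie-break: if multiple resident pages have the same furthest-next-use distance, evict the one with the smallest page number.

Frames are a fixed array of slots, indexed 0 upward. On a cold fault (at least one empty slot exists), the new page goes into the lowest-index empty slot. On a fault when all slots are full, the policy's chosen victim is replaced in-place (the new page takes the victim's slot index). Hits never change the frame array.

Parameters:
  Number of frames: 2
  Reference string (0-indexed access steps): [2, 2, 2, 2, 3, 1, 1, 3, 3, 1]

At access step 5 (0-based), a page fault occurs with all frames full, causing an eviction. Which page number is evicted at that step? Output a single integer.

Answer: 2

Derivation:
Step 0: ref 2 -> FAULT, frames=[2,-]
Step 1: ref 2 -> HIT, frames=[2,-]
Step 2: ref 2 -> HIT, frames=[2,-]
Step 3: ref 2 -> HIT, frames=[2,-]
Step 4: ref 3 -> FAULT, frames=[2,3]
Step 5: ref 1 -> FAULT, evict 2, frames=[1,3]
At step 5: evicted page 2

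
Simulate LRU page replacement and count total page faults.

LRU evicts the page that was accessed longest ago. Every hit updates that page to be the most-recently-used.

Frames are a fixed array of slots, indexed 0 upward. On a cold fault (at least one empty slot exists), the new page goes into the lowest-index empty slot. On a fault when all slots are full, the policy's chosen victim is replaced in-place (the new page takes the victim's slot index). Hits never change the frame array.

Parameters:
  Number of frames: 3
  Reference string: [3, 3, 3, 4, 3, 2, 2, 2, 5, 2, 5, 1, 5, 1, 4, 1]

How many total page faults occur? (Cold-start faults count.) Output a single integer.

Step 0: ref 3 → FAULT, frames=[3,-,-]
Step 1: ref 3 → HIT, frames=[3,-,-]
Step 2: ref 3 → HIT, frames=[3,-,-]
Step 3: ref 4 → FAULT, frames=[3,4,-]
Step 4: ref 3 → HIT, frames=[3,4,-]
Step 5: ref 2 → FAULT, frames=[3,4,2]
Step 6: ref 2 → HIT, frames=[3,4,2]
Step 7: ref 2 → HIT, frames=[3,4,2]
Step 8: ref 5 → FAULT (evict 4), frames=[3,5,2]
Step 9: ref 2 → HIT, frames=[3,5,2]
Step 10: ref 5 → HIT, frames=[3,5,2]
Step 11: ref 1 → FAULT (evict 3), frames=[1,5,2]
Step 12: ref 5 → HIT, frames=[1,5,2]
Step 13: ref 1 → HIT, frames=[1,5,2]
Step 14: ref 4 → FAULT (evict 2), frames=[1,5,4]
Step 15: ref 1 → HIT, frames=[1,5,4]
Total faults: 6

Answer: 6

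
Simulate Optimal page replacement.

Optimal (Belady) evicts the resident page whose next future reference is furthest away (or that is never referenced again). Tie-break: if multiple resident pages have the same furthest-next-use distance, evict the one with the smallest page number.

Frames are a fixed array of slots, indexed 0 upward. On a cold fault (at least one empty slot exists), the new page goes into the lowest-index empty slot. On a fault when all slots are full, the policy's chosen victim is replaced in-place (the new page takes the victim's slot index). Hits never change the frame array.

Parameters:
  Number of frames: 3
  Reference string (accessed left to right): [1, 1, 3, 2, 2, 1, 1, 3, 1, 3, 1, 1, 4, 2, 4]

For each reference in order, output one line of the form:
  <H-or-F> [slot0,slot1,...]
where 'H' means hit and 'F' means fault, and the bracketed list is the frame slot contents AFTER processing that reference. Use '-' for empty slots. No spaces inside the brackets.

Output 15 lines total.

F [1,-,-]
H [1,-,-]
F [1,3,-]
F [1,3,2]
H [1,3,2]
H [1,3,2]
H [1,3,2]
H [1,3,2]
H [1,3,2]
H [1,3,2]
H [1,3,2]
H [1,3,2]
F [4,3,2]
H [4,3,2]
H [4,3,2]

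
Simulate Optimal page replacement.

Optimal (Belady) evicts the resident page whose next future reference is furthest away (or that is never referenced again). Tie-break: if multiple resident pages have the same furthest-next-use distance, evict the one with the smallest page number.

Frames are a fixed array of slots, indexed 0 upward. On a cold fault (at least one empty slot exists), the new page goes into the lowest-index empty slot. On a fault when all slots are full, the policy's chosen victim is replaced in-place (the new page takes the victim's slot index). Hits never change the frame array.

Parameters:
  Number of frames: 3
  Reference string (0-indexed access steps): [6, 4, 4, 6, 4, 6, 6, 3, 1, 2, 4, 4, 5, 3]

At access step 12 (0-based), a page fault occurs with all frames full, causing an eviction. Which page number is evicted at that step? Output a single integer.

Answer: 2

Derivation:
Step 0: ref 6 -> FAULT, frames=[6,-,-]
Step 1: ref 4 -> FAULT, frames=[6,4,-]
Step 2: ref 4 -> HIT, frames=[6,4,-]
Step 3: ref 6 -> HIT, frames=[6,4,-]
Step 4: ref 4 -> HIT, frames=[6,4,-]
Step 5: ref 6 -> HIT, frames=[6,4,-]
Step 6: ref 6 -> HIT, frames=[6,4,-]
Step 7: ref 3 -> FAULT, frames=[6,4,3]
Step 8: ref 1 -> FAULT, evict 6, frames=[1,4,3]
Step 9: ref 2 -> FAULT, evict 1, frames=[2,4,3]
Step 10: ref 4 -> HIT, frames=[2,4,3]
Step 11: ref 4 -> HIT, frames=[2,4,3]
Step 12: ref 5 -> FAULT, evict 2, frames=[5,4,3]
At step 12: evicted page 2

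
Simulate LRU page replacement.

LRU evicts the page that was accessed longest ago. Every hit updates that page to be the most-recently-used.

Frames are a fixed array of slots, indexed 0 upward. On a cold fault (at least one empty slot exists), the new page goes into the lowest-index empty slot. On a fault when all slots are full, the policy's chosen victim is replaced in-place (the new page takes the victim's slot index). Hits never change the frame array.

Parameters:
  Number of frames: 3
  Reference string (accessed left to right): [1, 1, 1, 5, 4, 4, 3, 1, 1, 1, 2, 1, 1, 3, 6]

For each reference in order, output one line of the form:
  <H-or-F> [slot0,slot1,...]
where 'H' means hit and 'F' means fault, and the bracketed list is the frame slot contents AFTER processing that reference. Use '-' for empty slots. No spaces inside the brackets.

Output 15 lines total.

F [1,-,-]
H [1,-,-]
H [1,-,-]
F [1,5,-]
F [1,5,4]
H [1,5,4]
F [3,5,4]
F [3,1,4]
H [3,1,4]
H [3,1,4]
F [3,1,2]
H [3,1,2]
H [3,1,2]
H [3,1,2]
F [3,1,6]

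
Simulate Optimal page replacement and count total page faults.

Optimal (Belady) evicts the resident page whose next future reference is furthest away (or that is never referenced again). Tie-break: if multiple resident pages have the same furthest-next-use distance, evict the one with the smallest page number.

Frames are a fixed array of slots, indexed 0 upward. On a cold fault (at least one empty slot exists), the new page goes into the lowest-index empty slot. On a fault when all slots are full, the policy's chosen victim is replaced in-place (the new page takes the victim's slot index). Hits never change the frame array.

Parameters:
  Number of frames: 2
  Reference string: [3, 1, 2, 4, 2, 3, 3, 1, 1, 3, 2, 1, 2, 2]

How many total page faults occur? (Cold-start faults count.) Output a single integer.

Answer: 7

Derivation:
Step 0: ref 3 → FAULT, frames=[3,-]
Step 1: ref 1 → FAULT, frames=[3,1]
Step 2: ref 2 → FAULT (evict 1), frames=[3,2]
Step 3: ref 4 → FAULT (evict 3), frames=[4,2]
Step 4: ref 2 → HIT, frames=[4,2]
Step 5: ref 3 → FAULT (evict 4), frames=[3,2]
Step 6: ref 3 → HIT, frames=[3,2]
Step 7: ref 1 → FAULT (evict 2), frames=[3,1]
Step 8: ref 1 → HIT, frames=[3,1]
Step 9: ref 3 → HIT, frames=[3,1]
Step 10: ref 2 → FAULT (evict 3), frames=[2,1]
Step 11: ref 1 → HIT, frames=[2,1]
Step 12: ref 2 → HIT, frames=[2,1]
Step 13: ref 2 → HIT, frames=[2,1]
Total faults: 7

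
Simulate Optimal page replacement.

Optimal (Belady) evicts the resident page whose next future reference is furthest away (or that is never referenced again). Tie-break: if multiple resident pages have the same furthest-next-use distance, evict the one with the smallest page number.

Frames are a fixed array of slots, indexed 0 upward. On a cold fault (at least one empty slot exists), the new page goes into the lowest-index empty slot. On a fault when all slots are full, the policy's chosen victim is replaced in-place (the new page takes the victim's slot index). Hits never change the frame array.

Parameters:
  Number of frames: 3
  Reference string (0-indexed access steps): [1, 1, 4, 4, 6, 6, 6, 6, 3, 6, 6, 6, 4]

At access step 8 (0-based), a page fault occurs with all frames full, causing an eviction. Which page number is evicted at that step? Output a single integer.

Step 0: ref 1 -> FAULT, frames=[1,-,-]
Step 1: ref 1 -> HIT, frames=[1,-,-]
Step 2: ref 4 -> FAULT, frames=[1,4,-]
Step 3: ref 4 -> HIT, frames=[1,4,-]
Step 4: ref 6 -> FAULT, frames=[1,4,6]
Step 5: ref 6 -> HIT, frames=[1,4,6]
Step 6: ref 6 -> HIT, frames=[1,4,6]
Step 7: ref 6 -> HIT, frames=[1,4,6]
Step 8: ref 3 -> FAULT, evict 1, frames=[3,4,6]
At step 8: evicted page 1

Answer: 1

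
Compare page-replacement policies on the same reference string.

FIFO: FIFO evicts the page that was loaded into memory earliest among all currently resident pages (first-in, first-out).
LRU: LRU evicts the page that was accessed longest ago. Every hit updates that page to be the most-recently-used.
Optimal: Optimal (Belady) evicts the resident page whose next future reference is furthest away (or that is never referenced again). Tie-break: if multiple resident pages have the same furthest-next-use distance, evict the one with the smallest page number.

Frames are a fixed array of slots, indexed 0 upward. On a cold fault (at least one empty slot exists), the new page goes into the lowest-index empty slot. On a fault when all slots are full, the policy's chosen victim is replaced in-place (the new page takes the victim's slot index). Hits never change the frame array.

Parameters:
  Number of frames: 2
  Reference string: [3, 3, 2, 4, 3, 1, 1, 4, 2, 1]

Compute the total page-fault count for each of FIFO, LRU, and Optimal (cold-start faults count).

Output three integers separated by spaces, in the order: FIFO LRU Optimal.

Answer: 8 8 5

Derivation:
--- FIFO ---
  step 0: ref 3 -> FAULT, frames=[3,-] (faults so far: 1)
  step 1: ref 3 -> HIT, frames=[3,-] (faults so far: 1)
  step 2: ref 2 -> FAULT, frames=[3,2] (faults so far: 2)
  step 3: ref 4 -> FAULT, evict 3, frames=[4,2] (faults so far: 3)
  step 4: ref 3 -> FAULT, evict 2, frames=[4,3] (faults so far: 4)
  step 5: ref 1 -> FAULT, evict 4, frames=[1,3] (faults so far: 5)
  step 6: ref 1 -> HIT, frames=[1,3] (faults so far: 5)
  step 7: ref 4 -> FAULT, evict 3, frames=[1,4] (faults so far: 6)
  step 8: ref 2 -> FAULT, evict 1, frames=[2,4] (faults so far: 7)
  step 9: ref 1 -> FAULT, evict 4, frames=[2,1] (faults so far: 8)
  FIFO total faults: 8
--- LRU ---
  step 0: ref 3 -> FAULT, frames=[3,-] (faults so far: 1)
  step 1: ref 3 -> HIT, frames=[3,-] (faults so far: 1)
  step 2: ref 2 -> FAULT, frames=[3,2] (faults so far: 2)
  step 3: ref 4 -> FAULT, evict 3, frames=[4,2] (faults so far: 3)
  step 4: ref 3 -> FAULT, evict 2, frames=[4,3] (faults so far: 4)
  step 5: ref 1 -> FAULT, evict 4, frames=[1,3] (faults so far: 5)
  step 6: ref 1 -> HIT, frames=[1,3] (faults so far: 5)
  step 7: ref 4 -> FAULT, evict 3, frames=[1,4] (faults so far: 6)
  step 8: ref 2 -> FAULT, evict 1, frames=[2,4] (faults so far: 7)
  step 9: ref 1 -> FAULT, evict 4, frames=[2,1] (faults so far: 8)
  LRU total faults: 8
--- Optimal ---
  step 0: ref 3 -> FAULT, frames=[3,-] (faults so far: 1)
  step 1: ref 3 -> HIT, frames=[3,-] (faults so far: 1)
  step 2: ref 2 -> FAULT, frames=[3,2] (faults so far: 2)
  step 3: ref 4 -> FAULT, evict 2, frames=[3,4] (faults so far: 3)
  step 4: ref 3 -> HIT, frames=[3,4] (faults so far: 3)
  step 5: ref 1 -> FAULT, evict 3, frames=[1,4] (faults so far: 4)
  step 6: ref 1 -> HIT, frames=[1,4] (faults so far: 4)
  step 7: ref 4 -> HIT, frames=[1,4] (faults so far: 4)
  step 8: ref 2 -> FAULT, evict 4, frames=[1,2] (faults so far: 5)
  step 9: ref 1 -> HIT, frames=[1,2] (faults so far: 5)
  Optimal total faults: 5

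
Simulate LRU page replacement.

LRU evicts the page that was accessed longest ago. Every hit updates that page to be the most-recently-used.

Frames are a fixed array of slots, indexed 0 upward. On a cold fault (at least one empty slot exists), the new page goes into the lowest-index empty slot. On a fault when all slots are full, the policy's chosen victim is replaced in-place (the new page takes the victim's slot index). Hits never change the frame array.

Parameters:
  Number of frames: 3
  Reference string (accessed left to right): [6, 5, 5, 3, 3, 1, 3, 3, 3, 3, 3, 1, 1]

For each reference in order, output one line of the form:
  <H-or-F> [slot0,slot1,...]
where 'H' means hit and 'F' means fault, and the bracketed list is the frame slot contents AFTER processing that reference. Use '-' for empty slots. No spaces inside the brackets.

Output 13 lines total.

F [6,-,-]
F [6,5,-]
H [6,5,-]
F [6,5,3]
H [6,5,3]
F [1,5,3]
H [1,5,3]
H [1,5,3]
H [1,5,3]
H [1,5,3]
H [1,5,3]
H [1,5,3]
H [1,5,3]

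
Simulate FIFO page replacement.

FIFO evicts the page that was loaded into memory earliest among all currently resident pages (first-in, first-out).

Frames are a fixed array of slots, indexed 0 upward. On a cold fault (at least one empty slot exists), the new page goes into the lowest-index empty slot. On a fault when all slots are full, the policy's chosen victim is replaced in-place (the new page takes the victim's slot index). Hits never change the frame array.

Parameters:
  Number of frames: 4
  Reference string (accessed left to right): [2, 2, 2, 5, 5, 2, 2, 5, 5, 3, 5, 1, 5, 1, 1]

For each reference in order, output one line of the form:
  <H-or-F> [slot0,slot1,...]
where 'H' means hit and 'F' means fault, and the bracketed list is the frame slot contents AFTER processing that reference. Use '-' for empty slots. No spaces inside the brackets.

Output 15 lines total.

F [2,-,-,-]
H [2,-,-,-]
H [2,-,-,-]
F [2,5,-,-]
H [2,5,-,-]
H [2,5,-,-]
H [2,5,-,-]
H [2,5,-,-]
H [2,5,-,-]
F [2,5,3,-]
H [2,5,3,-]
F [2,5,3,1]
H [2,5,3,1]
H [2,5,3,1]
H [2,5,3,1]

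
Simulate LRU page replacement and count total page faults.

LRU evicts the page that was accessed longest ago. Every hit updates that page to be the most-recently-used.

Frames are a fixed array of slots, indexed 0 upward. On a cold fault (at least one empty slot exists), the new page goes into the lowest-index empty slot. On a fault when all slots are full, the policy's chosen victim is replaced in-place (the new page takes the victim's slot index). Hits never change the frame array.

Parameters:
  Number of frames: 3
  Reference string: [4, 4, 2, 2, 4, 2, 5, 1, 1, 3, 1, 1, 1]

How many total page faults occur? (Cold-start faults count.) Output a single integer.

Step 0: ref 4 → FAULT, frames=[4,-,-]
Step 1: ref 4 → HIT, frames=[4,-,-]
Step 2: ref 2 → FAULT, frames=[4,2,-]
Step 3: ref 2 → HIT, frames=[4,2,-]
Step 4: ref 4 → HIT, frames=[4,2,-]
Step 5: ref 2 → HIT, frames=[4,2,-]
Step 6: ref 5 → FAULT, frames=[4,2,5]
Step 7: ref 1 → FAULT (evict 4), frames=[1,2,5]
Step 8: ref 1 → HIT, frames=[1,2,5]
Step 9: ref 3 → FAULT (evict 2), frames=[1,3,5]
Step 10: ref 1 → HIT, frames=[1,3,5]
Step 11: ref 1 → HIT, frames=[1,3,5]
Step 12: ref 1 → HIT, frames=[1,3,5]
Total faults: 5

Answer: 5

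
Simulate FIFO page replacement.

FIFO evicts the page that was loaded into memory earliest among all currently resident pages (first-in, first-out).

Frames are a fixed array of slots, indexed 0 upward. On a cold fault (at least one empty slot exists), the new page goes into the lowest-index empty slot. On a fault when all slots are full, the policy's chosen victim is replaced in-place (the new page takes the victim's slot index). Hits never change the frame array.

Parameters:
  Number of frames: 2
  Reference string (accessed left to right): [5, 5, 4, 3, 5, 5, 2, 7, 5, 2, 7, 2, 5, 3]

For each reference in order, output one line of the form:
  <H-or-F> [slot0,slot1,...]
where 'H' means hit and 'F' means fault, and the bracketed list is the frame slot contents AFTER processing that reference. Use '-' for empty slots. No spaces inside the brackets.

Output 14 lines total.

F [5,-]
H [5,-]
F [5,4]
F [3,4]
F [3,5]
H [3,5]
F [2,5]
F [2,7]
F [5,7]
F [5,2]
F [7,2]
H [7,2]
F [7,5]
F [3,5]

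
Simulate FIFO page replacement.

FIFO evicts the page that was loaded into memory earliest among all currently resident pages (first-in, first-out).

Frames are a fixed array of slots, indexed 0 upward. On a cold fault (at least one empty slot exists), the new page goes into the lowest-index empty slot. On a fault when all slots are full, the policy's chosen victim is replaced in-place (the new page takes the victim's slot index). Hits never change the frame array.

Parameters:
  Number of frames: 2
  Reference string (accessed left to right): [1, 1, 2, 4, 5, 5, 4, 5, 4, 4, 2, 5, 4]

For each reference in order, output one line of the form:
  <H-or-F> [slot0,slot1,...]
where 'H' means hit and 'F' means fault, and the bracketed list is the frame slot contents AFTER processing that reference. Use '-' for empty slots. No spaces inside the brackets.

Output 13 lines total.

F [1,-]
H [1,-]
F [1,2]
F [4,2]
F [4,5]
H [4,5]
H [4,5]
H [4,5]
H [4,5]
H [4,5]
F [2,5]
H [2,5]
F [2,4]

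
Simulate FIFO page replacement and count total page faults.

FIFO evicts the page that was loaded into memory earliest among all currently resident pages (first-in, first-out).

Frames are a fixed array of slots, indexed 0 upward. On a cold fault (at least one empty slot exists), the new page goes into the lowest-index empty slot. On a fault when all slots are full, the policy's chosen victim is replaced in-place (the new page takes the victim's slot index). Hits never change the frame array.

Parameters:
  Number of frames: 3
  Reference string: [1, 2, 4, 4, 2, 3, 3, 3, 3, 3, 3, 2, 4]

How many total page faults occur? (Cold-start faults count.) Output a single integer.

Answer: 4

Derivation:
Step 0: ref 1 → FAULT, frames=[1,-,-]
Step 1: ref 2 → FAULT, frames=[1,2,-]
Step 2: ref 4 → FAULT, frames=[1,2,4]
Step 3: ref 4 → HIT, frames=[1,2,4]
Step 4: ref 2 → HIT, frames=[1,2,4]
Step 5: ref 3 → FAULT (evict 1), frames=[3,2,4]
Step 6: ref 3 → HIT, frames=[3,2,4]
Step 7: ref 3 → HIT, frames=[3,2,4]
Step 8: ref 3 → HIT, frames=[3,2,4]
Step 9: ref 3 → HIT, frames=[3,2,4]
Step 10: ref 3 → HIT, frames=[3,2,4]
Step 11: ref 2 → HIT, frames=[3,2,4]
Step 12: ref 4 → HIT, frames=[3,2,4]
Total faults: 4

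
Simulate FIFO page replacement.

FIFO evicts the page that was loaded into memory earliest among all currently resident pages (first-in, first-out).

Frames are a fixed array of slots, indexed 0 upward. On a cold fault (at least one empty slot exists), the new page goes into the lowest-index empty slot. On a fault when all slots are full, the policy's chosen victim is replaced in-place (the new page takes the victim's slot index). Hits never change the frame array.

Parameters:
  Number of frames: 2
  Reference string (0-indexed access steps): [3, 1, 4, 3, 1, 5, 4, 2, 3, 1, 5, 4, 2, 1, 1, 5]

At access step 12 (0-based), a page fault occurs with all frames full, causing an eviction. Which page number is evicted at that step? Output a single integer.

Answer: 5

Derivation:
Step 0: ref 3 -> FAULT, frames=[3,-]
Step 1: ref 1 -> FAULT, frames=[3,1]
Step 2: ref 4 -> FAULT, evict 3, frames=[4,1]
Step 3: ref 3 -> FAULT, evict 1, frames=[4,3]
Step 4: ref 1 -> FAULT, evict 4, frames=[1,3]
Step 5: ref 5 -> FAULT, evict 3, frames=[1,5]
Step 6: ref 4 -> FAULT, evict 1, frames=[4,5]
Step 7: ref 2 -> FAULT, evict 5, frames=[4,2]
Step 8: ref 3 -> FAULT, evict 4, frames=[3,2]
Step 9: ref 1 -> FAULT, evict 2, frames=[3,1]
Step 10: ref 5 -> FAULT, evict 3, frames=[5,1]
Step 11: ref 4 -> FAULT, evict 1, frames=[5,4]
Step 12: ref 2 -> FAULT, evict 5, frames=[2,4]
At step 12: evicted page 5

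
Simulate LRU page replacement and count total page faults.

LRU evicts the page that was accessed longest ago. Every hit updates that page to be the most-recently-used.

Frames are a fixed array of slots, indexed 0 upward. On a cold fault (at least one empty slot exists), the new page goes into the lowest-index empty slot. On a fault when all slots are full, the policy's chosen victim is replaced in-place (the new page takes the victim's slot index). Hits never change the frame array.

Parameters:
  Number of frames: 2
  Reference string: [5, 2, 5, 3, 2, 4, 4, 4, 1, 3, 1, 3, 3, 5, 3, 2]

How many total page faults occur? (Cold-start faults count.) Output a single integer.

Answer: 9

Derivation:
Step 0: ref 5 → FAULT, frames=[5,-]
Step 1: ref 2 → FAULT, frames=[5,2]
Step 2: ref 5 → HIT, frames=[5,2]
Step 3: ref 3 → FAULT (evict 2), frames=[5,3]
Step 4: ref 2 → FAULT (evict 5), frames=[2,3]
Step 5: ref 4 → FAULT (evict 3), frames=[2,4]
Step 6: ref 4 → HIT, frames=[2,4]
Step 7: ref 4 → HIT, frames=[2,4]
Step 8: ref 1 → FAULT (evict 2), frames=[1,4]
Step 9: ref 3 → FAULT (evict 4), frames=[1,3]
Step 10: ref 1 → HIT, frames=[1,3]
Step 11: ref 3 → HIT, frames=[1,3]
Step 12: ref 3 → HIT, frames=[1,3]
Step 13: ref 5 → FAULT (evict 1), frames=[5,3]
Step 14: ref 3 → HIT, frames=[5,3]
Step 15: ref 2 → FAULT (evict 5), frames=[2,3]
Total faults: 9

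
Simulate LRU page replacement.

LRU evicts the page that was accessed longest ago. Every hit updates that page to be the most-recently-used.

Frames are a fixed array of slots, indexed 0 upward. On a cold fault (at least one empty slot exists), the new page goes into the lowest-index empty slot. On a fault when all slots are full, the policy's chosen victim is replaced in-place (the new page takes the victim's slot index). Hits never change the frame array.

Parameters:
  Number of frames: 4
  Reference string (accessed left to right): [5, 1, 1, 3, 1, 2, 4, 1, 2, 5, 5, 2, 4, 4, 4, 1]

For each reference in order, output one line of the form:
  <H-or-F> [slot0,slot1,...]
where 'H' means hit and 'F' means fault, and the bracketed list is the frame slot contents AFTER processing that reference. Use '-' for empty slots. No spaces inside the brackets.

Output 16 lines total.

F [5,-,-,-]
F [5,1,-,-]
H [5,1,-,-]
F [5,1,3,-]
H [5,1,3,-]
F [5,1,3,2]
F [4,1,3,2]
H [4,1,3,2]
H [4,1,3,2]
F [4,1,5,2]
H [4,1,5,2]
H [4,1,5,2]
H [4,1,5,2]
H [4,1,5,2]
H [4,1,5,2]
H [4,1,5,2]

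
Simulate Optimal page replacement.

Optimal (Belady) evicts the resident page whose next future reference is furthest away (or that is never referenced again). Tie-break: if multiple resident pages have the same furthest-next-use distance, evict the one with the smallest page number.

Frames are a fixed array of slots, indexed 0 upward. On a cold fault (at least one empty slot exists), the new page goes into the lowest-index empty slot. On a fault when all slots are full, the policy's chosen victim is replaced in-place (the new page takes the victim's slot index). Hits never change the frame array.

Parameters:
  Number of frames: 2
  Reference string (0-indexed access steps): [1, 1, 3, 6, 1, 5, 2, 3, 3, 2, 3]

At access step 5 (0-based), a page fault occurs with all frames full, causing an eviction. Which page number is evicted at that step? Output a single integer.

Answer: 1

Derivation:
Step 0: ref 1 -> FAULT, frames=[1,-]
Step 1: ref 1 -> HIT, frames=[1,-]
Step 2: ref 3 -> FAULT, frames=[1,3]
Step 3: ref 6 -> FAULT, evict 3, frames=[1,6]
Step 4: ref 1 -> HIT, frames=[1,6]
Step 5: ref 5 -> FAULT, evict 1, frames=[5,6]
At step 5: evicted page 1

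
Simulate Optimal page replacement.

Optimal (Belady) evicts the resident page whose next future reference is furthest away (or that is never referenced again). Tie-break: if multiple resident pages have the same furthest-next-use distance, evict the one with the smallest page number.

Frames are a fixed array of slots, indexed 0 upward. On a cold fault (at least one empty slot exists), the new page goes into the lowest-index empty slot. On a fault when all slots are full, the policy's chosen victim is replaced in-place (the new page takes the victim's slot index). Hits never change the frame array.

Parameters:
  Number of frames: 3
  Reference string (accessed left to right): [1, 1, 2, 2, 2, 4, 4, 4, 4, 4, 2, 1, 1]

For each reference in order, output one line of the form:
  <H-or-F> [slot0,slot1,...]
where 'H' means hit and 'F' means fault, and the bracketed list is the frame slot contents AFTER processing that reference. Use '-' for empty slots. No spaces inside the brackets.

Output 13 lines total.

F [1,-,-]
H [1,-,-]
F [1,2,-]
H [1,2,-]
H [1,2,-]
F [1,2,4]
H [1,2,4]
H [1,2,4]
H [1,2,4]
H [1,2,4]
H [1,2,4]
H [1,2,4]
H [1,2,4]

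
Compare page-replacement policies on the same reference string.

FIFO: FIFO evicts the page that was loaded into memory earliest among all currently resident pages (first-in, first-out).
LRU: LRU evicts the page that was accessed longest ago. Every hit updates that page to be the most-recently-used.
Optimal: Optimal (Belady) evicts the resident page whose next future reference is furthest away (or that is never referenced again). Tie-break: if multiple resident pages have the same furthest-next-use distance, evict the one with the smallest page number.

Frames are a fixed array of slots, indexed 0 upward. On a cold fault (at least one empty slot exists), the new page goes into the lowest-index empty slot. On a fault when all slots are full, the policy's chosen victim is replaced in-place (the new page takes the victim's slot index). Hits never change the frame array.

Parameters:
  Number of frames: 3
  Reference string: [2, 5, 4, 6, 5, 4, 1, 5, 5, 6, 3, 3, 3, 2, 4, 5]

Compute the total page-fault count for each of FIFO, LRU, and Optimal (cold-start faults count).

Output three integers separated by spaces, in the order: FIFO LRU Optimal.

Answer: 10 10 8

Derivation:
--- FIFO ---
  step 0: ref 2 -> FAULT, frames=[2,-,-] (faults so far: 1)
  step 1: ref 5 -> FAULT, frames=[2,5,-] (faults so far: 2)
  step 2: ref 4 -> FAULT, frames=[2,5,4] (faults so far: 3)
  step 3: ref 6 -> FAULT, evict 2, frames=[6,5,4] (faults so far: 4)
  step 4: ref 5 -> HIT, frames=[6,5,4] (faults so far: 4)
  step 5: ref 4 -> HIT, frames=[6,5,4] (faults so far: 4)
  step 6: ref 1 -> FAULT, evict 5, frames=[6,1,4] (faults so far: 5)
  step 7: ref 5 -> FAULT, evict 4, frames=[6,1,5] (faults so far: 6)
  step 8: ref 5 -> HIT, frames=[6,1,5] (faults so far: 6)
  step 9: ref 6 -> HIT, frames=[6,1,5] (faults so far: 6)
  step 10: ref 3 -> FAULT, evict 6, frames=[3,1,5] (faults so far: 7)
  step 11: ref 3 -> HIT, frames=[3,1,5] (faults so far: 7)
  step 12: ref 3 -> HIT, frames=[3,1,5] (faults so far: 7)
  step 13: ref 2 -> FAULT, evict 1, frames=[3,2,5] (faults so far: 8)
  step 14: ref 4 -> FAULT, evict 5, frames=[3,2,4] (faults so far: 9)
  step 15: ref 5 -> FAULT, evict 3, frames=[5,2,4] (faults so far: 10)
  FIFO total faults: 10
--- LRU ---
  step 0: ref 2 -> FAULT, frames=[2,-,-] (faults so far: 1)
  step 1: ref 5 -> FAULT, frames=[2,5,-] (faults so far: 2)
  step 2: ref 4 -> FAULT, frames=[2,5,4] (faults so far: 3)
  step 3: ref 6 -> FAULT, evict 2, frames=[6,5,4] (faults so far: 4)
  step 4: ref 5 -> HIT, frames=[6,5,4] (faults so far: 4)
  step 5: ref 4 -> HIT, frames=[6,5,4] (faults so far: 4)
  step 6: ref 1 -> FAULT, evict 6, frames=[1,5,4] (faults so far: 5)
  step 7: ref 5 -> HIT, frames=[1,5,4] (faults so far: 5)
  step 8: ref 5 -> HIT, frames=[1,5,4] (faults so far: 5)
  step 9: ref 6 -> FAULT, evict 4, frames=[1,5,6] (faults so far: 6)
  step 10: ref 3 -> FAULT, evict 1, frames=[3,5,6] (faults so far: 7)
  step 11: ref 3 -> HIT, frames=[3,5,6] (faults so far: 7)
  step 12: ref 3 -> HIT, frames=[3,5,6] (faults so far: 7)
  step 13: ref 2 -> FAULT, evict 5, frames=[3,2,6] (faults so far: 8)
  step 14: ref 4 -> FAULT, evict 6, frames=[3,2,4] (faults so far: 9)
  step 15: ref 5 -> FAULT, evict 3, frames=[5,2,4] (faults so far: 10)
  LRU total faults: 10
--- Optimal ---
  step 0: ref 2 -> FAULT, frames=[2,-,-] (faults so far: 1)
  step 1: ref 5 -> FAULT, frames=[2,5,-] (faults so far: 2)
  step 2: ref 4 -> FAULT, frames=[2,5,4] (faults so far: 3)
  step 3: ref 6 -> FAULT, evict 2, frames=[6,5,4] (faults so far: 4)
  step 4: ref 5 -> HIT, frames=[6,5,4] (faults so far: 4)
  step 5: ref 4 -> HIT, frames=[6,5,4] (faults so far: 4)
  step 6: ref 1 -> FAULT, evict 4, frames=[6,5,1] (faults so far: 5)
  step 7: ref 5 -> HIT, frames=[6,5,1] (faults so far: 5)
  step 8: ref 5 -> HIT, frames=[6,5,1] (faults so far: 5)
  step 9: ref 6 -> HIT, frames=[6,5,1] (faults so far: 5)
  step 10: ref 3 -> FAULT, evict 1, frames=[6,5,3] (faults so far: 6)
  step 11: ref 3 -> HIT, frames=[6,5,3] (faults so far: 6)
  step 12: ref 3 -> HIT, frames=[6,5,3] (faults so far: 6)
  step 13: ref 2 -> FAULT, evict 3, frames=[6,5,2] (faults so far: 7)
  step 14: ref 4 -> FAULT, evict 2, frames=[6,5,4] (faults so far: 8)
  step 15: ref 5 -> HIT, frames=[6,5,4] (faults so far: 8)
  Optimal total faults: 8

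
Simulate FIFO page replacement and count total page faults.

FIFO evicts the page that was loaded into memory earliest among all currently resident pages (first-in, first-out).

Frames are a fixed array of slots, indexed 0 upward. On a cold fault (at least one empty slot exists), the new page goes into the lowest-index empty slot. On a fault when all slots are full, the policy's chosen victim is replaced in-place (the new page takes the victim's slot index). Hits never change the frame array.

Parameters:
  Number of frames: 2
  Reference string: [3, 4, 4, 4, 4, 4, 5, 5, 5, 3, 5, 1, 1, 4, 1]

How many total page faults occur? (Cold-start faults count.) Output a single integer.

Answer: 6

Derivation:
Step 0: ref 3 → FAULT, frames=[3,-]
Step 1: ref 4 → FAULT, frames=[3,4]
Step 2: ref 4 → HIT, frames=[3,4]
Step 3: ref 4 → HIT, frames=[3,4]
Step 4: ref 4 → HIT, frames=[3,4]
Step 5: ref 4 → HIT, frames=[3,4]
Step 6: ref 5 → FAULT (evict 3), frames=[5,4]
Step 7: ref 5 → HIT, frames=[5,4]
Step 8: ref 5 → HIT, frames=[5,4]
Step 9: ref 3 → FAULT (evict 4), frames=[5,3]
Step 10: ref 5 → HIT, frames=[5,3]
Step 11: ref 1 → FAULT (evict 5), frames=[1,3]
Step 12: ref 1 → HIT, frames=[1,3]
Step 13: ref 4 → FAULT (evict 3), frames=[1,4]
Step 14: ref 1 → HIT, frames=[1,4]
Total faults: 6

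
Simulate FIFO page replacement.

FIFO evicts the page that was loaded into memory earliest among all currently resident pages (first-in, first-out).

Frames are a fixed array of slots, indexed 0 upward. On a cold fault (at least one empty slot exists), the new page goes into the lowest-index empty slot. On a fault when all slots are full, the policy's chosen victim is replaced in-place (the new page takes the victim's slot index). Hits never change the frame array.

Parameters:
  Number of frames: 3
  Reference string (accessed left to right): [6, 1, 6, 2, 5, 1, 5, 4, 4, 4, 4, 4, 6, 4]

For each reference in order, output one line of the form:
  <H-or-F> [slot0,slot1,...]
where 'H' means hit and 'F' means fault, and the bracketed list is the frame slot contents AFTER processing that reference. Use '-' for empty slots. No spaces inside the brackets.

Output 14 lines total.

F [6,-,-]
F [6,1,-]
H [6,1,-]
F [6,1,2]
F [5,1,2]
H [5,1,2]
H [5,1,2]
F [5,4,2]
H [5,4,2]
H [5,4,2]
H [5,4,2]
H [5,4,2]
F [5,4,6]
H [5,4,6]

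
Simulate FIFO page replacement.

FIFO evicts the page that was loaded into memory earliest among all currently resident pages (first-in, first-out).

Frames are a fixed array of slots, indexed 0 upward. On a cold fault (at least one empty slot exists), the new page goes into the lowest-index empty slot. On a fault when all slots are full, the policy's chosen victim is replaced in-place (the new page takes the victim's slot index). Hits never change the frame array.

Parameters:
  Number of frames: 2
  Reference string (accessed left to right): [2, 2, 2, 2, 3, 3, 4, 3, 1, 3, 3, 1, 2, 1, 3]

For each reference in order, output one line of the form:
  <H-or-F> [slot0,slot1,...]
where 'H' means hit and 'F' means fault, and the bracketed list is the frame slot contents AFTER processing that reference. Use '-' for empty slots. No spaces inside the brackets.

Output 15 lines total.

F [2,-]
H [2,-]
H [2,-]
H [2,-]
F [2,3]
H [2,3]
F [4,3]
H [4,3]
F [4,1]
F [3,1]
H [3,1]
H [3,1]
F [3,2]
F [1,2]
F [1,3]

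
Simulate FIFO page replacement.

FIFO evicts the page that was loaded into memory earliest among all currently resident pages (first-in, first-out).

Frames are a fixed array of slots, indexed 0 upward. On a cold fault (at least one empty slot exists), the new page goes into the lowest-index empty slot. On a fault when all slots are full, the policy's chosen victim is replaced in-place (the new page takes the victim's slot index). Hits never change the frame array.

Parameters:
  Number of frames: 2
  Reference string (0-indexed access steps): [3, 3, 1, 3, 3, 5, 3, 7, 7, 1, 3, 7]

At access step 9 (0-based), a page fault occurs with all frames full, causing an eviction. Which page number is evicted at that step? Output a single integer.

Answer: 3

Derivation:
Step 0: ref 3 -> FAULT, frames=[3,-]
Step 1: ref 3 -> HIT, frames=[3,-]
Step 2: ref 1 -> FAULT, frames=[3,1]
Step 3: ref 3 -> HIT, frames=[3,1]
Step 4: ref 3 -> HIT, frames=[3,1]
Step 5: ref 5 -> FAULT, evict 3, frames=[5,1]
Step 6: ref 3 -> FAULT, evict 1, frames=[5,3]
Step 7: ref 7 -> FAULT, evict 5, frames=[7,3]
Step 8: ref 7 -> HIT, frames=[7,3]
Step 9: ref 1 -> FAULT, evict 3, frames=[7,1]
At step 9: evicted page 3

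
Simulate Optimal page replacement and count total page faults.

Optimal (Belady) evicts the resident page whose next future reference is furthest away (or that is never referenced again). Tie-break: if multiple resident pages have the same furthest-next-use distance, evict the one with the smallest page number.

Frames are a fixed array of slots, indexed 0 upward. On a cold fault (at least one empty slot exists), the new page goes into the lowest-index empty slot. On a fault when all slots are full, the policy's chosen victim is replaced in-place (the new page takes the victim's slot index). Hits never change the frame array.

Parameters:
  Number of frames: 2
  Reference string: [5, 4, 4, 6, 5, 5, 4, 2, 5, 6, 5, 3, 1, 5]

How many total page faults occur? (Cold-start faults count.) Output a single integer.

Step 0: ref 5 → FAULT, frames=[5,-]
Step 1: ref 4 → FAULT, frames=[5,4]
Step 2: ref 4 → HIT, frames=[5,4]
Step 3: ref 6 → FAULT (evict 4), frames=[5,6]
Step 4: ref 5 → HIT, frames=[5,6]
Step 5: ref 5 → HIT, frames=[5,6]
Step 6: ref 4 → FAULT (evict 6), frames=[5,4]
Step 7: ref 2 → FAULT (evict 4), frames=[5,2]
Step 8: ref 5 → HIT, frames=[5,2]
Step 9: ref 6 → FAULT (evict 2), frames=[5,6]
Step 10: ref 5 → HIT, frames=[5,6]
Step 11: ref 3 → FAULT (evict 6), frames=[5,3]
Step 12: ref 1 → FAULT (evict 3), frames=[5,1]
Step 13: ref 5 → HIT, frames=[5,1]
Total faults: 8

Answer: 8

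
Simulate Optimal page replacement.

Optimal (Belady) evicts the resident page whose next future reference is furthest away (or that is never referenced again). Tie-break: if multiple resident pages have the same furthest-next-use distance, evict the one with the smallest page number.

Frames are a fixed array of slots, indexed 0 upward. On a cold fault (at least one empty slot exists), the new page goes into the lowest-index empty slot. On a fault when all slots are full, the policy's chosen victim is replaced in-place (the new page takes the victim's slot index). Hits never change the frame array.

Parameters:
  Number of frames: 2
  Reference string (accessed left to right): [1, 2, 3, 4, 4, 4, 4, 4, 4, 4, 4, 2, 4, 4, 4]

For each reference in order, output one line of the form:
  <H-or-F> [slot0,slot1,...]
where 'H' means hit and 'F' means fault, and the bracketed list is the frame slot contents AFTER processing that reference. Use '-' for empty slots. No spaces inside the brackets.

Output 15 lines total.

F [1,-]
F [1,2]
F [3,2]
F [4,2]
H [4,2]
H [4,2]
H [4,2]
H [4,2]
H [4,2]
H [4,2]
H [4,2]
H [4,2]
H [4,2]
H [4,2]
H [4,2]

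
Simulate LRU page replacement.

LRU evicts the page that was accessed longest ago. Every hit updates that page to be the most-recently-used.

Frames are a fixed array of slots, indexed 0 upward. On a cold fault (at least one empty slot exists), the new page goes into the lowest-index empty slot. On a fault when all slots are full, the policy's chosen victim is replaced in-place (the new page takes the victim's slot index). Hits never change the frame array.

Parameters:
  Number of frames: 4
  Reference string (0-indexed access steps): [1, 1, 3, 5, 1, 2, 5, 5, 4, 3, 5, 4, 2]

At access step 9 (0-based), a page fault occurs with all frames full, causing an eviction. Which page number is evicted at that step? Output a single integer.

Answer: 1

Derivation:
Step 0: ref 1 -> FAULT, frames=[1,-,-,-]
Step 1: ref 1 -> HIT, frames=[1,-,-,-]
Step 2: ref 3 -> FAULT, frames=[1,3,-,-]
Step 3: ref 5 -> FAULT, frames=[1,3,5,-]
Step 4: ref 1 -> HIT, frames=[1,3,5,-]
Step 5: ref 2 -> FAULT, frames=[1,3,5,2]
Step 6: ref 5 -> HIT, frames=[1,3,5,2]
Step 7: ref 5 -> HIT, frames=[1,3,5,2]
Step 8: ref 4 -> FAULT, evict 3, frames=[1,4,5,2]
Step 9: ref 3 -> FAULT, evict 1, frames=[3,4,5,2]
At step 9: evicted page 1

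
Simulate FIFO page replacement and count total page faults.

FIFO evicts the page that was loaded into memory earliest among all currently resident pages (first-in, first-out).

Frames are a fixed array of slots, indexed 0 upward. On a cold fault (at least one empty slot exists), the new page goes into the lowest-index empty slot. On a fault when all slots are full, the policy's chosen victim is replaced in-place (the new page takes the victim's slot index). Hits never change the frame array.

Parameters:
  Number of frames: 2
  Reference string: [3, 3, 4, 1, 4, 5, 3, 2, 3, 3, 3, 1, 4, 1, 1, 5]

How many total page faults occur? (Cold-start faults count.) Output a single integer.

Answer: 9

Derivation:
Step 0: ref 3 → FAULT, frames=[3,-]
Step 1: ref 3 → HIT, frames=[3,-]
Step 2: ref 4 → FAULT, frames=[3,4]
Step 3: ref 1 → FAULT (evict 3), frames=[1,4]
Step 4: ref 4 → HIT, frames=[1,4]
Step 5: ref 5 → FAULT (evict 4), frames=[1,5]
Step 6: ref 3 → FAULT (evict 1), frames=[3,5]
Step 7: ref 2 → FAULT (evict 5), frames=[3,2]
Step 8: ref 3 → HIT, frames=[3,2]
Step 9: ref 3 → HIT, frames=[3,2]
Step 10: ref 3 → HIT, frames=[3,2]
Step 11: ref 1 → FAULT (evict 3), frames=[1,2]
Step 12: ref 4 → FAULT (evict 2), frames=[1,4]
Step 13: ref 1 → HIT, frames=[1,4]
Step 14: ref 1 → HIT, frames=[1,4]
Step 15: ref 5 → FAULT (evict 1), frames=[5,4]
Total faults: 9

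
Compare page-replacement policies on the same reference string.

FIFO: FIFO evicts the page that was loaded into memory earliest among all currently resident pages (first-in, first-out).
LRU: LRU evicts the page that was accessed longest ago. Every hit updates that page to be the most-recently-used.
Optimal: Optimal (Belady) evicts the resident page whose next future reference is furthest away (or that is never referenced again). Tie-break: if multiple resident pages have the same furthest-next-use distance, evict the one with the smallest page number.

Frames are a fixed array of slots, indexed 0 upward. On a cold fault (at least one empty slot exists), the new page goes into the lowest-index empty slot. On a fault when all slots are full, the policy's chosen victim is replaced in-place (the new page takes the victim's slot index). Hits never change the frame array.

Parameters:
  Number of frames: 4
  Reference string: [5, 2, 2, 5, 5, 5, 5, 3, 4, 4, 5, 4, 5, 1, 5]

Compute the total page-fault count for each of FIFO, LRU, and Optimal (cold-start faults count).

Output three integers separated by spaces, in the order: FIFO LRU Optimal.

Answer: 6 5 5

Derivation:
--- FIFO ---
  step 0: ref 5 -> FAULT, frames=[5,-,-,-] (faults so far: 1)
  step 1: ref 2 -> FAULT, frames=[5,2,-,-] (faults so far: 2)
  step 2: ref 2 -> HIT, frames=[5,2,-,-] (faults so far: 2)
  step 3: ref 5 -> HIT, frames=[5,2,-,-] (faults so far: 2)
  step 4: ref 5 -> HIT, frames=[5,2,-,-] (faults so far: 2)
  step 5: ref 5 -> HIT, frames=[5,2,-,-] (faults so far: 2)
  step 6: ref 5 -> HIT, frames=[5,2,-,-] (faults so far: 2)
  step 7: ref 3 -> FAULT, frames=[5,2,3,-] (faults so far: 3)
  step 8: ref 4 -> FAULT, frames=[5,2,3,4] (faults so far: 4)
  step 9: ref 4 -> HIT, frames=[5,2,3,4] (faults so far: 4)
  step 10: ref 5 -> HIT, frames=[5,2,3,4] (faults so far: 4)
  step 11: ref 4 -> HIT, frames=[5,2,3,4] (faults so far: 4)
  step 12: ref 5 -> HIT, frames=[5,2,3,4] (faults so far: 4)
  step 13: ref 1 -> FAULT, evict 5, frames=[1,2,3,4] (faults so far: 5)
  step 14: ref 5 -> FAULT, evict 2, frames=[1,5,3,4] (faults so far: 6)
  FIFO total faults: 6
--- LRU ---
  step 0: ref 5 -> FAULT, frames=[5,-,-,-] (faults so far: 1)
  step 1: ref 2 -> FAULT, frames=[5,2,-,-] (faults so far: 2)
  step 2: ref 2 -> HIT, frames=[5,2,-,-] (faults so far: 2)
  step 3: ref 5 -> HIT, frames=[5,2,-,-] (faults so far: 2)
  step 4: ref 5 -> HIT, frames=[5,2,-,-] (faults so far: 2)
  step 5: ref 5 -> HIT, frames=[5,2,-,-] (faults so far: 2)
  step 6: ref 5 -> HIT, frames=[5,2,-,-] (faults so far: 2)
  step 7: ref 3 -> FAULT, frames=[5,2,3,-] (faults so far: 3)
  step 8: ref 4 -> FAULT, frames=[5,2,3,4] (faults so far: 4)
  step 9: ref 4 -> HIT, frames=[5,2,3,4] (faults so far: 4)
  step 10: ref 5 -> HIT, frames=[5,2,3,4] (faults so far: 4)
  step 11: ref 4 -> HIT, frames=[5,2,3,4] (faults so far: 4)
  step 12: ref 5 -> HIT, frames=[5,2,3,4] (faults so far: 4)
  step 13: ref 1 -> FAULT, evict 2, frames=[5,1,3,4] (faults so far: 5)
  step 14: ref 5 -> HIT, frames=[5,1,3,4] (faults so far: 5)
  LRU total faults: 5
--- Optimal ---
  step 0: ref 5 -> FAULT, frames=[5,-,-,-] (faults so far: 1)
  step 1: ref 2 -> FAULT, frames=[5,2,-,-] (faults so far: 2)
  step 2: ref 2 -> HIT, frames=[5,2,-,-] (faults so far: 2)
  step 3: ref 5 -> HIT, frames=[5,2,-,-] (faults so far: 2)
  step 4: ref 5 -> HIT, frames=[5,2,-,-] (faults so far: 2)
  step 5: ref 5 -> HIT, frames=[5,2,-,-] (faults so far: 2)
  step 6: ref 5 -> HIT, frames=[5,2,-,-] (faults so far: 2)
  step 7: ref 3 -> FAULT, frames=[5,2,3,-] (faults so far: 3)
  step 8: ref 4 -> FAULT, frames=[5,2,3,4] (faults so far: 4)
  step 9: ref 4 -> HIT, frames=[5,2,3,4] (faults so far: 4)
  step 10: ref 5 -> HIT, frames=[5,2,3,4] (faults so far: 4)
  step 11: ref 4 -> HIT, frames=[5,2,3,4] (faults so far: 4)
  step 12: ref 5 -> HIT, frames=[5,2,3,4] (faults so far: 4)
  step 13: ref 1 -> FAULT, evict 2, frames=[5,1,3,4] (faults so far: 5)
  step 14: ref 5 -> HIT, frames=[5,1,3,4] (faults so far: 5)
  Optimal total faults: 5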